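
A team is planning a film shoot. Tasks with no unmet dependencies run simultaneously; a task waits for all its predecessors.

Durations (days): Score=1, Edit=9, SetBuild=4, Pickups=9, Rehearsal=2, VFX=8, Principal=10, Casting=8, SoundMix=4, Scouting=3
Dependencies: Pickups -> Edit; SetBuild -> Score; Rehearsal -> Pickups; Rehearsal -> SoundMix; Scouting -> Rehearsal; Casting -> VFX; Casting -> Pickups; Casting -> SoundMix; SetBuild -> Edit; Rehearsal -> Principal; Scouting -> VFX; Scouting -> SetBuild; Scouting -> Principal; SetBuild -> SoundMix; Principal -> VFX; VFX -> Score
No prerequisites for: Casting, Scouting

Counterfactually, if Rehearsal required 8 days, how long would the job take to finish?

30

Actual critical path: Casting→Pickups→Edit = 8+9+9 = 26 ⇒ 26 days.
Rehearsal is off the critical path — its longest chain is 24 days, giving 2 of slack.
The binding chain switches to Scouting→Rehearsal→Principal→VFX→Score = 3+8+10+8+1 = 30; finish 30 days.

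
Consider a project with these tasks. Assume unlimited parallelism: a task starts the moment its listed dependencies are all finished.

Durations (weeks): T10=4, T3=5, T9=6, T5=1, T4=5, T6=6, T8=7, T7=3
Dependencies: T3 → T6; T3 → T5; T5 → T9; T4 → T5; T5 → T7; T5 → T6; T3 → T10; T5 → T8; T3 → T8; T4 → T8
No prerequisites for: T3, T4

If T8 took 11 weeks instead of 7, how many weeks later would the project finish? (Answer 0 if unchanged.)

4

Actual critical path: T3→T5→T8 = 5+1+7 = 13 ⇒ 13 weeks.
T8 is on the critical path; changing it to 11 makes that path 17 weeks.
No other chain overtakes it, so the finish is 17 weeks.
Change in finish: 17 − 13 = +4 weeks.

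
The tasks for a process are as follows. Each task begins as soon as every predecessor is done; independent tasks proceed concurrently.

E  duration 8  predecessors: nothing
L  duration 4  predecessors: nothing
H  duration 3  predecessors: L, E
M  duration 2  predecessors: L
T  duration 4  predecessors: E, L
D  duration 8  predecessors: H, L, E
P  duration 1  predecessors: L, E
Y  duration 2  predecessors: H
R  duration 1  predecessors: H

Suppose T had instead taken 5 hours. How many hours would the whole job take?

The binding path is E→H→D = 8+3+8 = 19; finish at 19 hours.
T has 7 hours of float (longest path through it is 12).
That remains the longest chain; total 19 hours.

19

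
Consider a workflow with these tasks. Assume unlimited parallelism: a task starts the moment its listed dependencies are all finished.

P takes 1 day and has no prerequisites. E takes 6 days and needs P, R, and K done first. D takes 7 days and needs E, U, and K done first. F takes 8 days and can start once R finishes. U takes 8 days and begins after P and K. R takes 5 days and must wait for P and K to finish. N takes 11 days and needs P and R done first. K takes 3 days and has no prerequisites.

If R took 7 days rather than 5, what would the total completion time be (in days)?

23

As given, the longest chain is K→R→E→D = 3+5+6+7 = 21, so the finish is 21 days.
Since R is critical, the +2 change carries straight to that chain (now 23 days).
The critical path is still K→R→E→D; finish is now 23 days.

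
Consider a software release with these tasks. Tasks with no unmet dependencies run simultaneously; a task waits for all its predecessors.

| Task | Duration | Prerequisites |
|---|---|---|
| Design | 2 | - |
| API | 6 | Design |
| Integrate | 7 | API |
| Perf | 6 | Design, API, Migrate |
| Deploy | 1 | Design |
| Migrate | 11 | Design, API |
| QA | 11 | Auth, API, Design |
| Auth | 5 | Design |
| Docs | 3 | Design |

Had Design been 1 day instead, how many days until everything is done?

24

Baseline: Design→API→Migrate→Perf = 2+6+11+6 = 25 → 25 days.
Since Design is critical, the -1 change carries straight to that chain (now 24 days).
That remains the longest chain; total 24 days.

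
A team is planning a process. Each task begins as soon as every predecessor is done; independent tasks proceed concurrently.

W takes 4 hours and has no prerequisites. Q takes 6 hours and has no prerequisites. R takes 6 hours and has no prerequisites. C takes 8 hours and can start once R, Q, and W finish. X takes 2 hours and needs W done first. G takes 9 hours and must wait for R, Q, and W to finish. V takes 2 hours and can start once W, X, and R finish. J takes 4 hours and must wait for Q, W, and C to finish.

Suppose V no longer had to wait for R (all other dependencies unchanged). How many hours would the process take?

With the dependency in place, Q→C→J = 6+8+4 = 18 sets the finish at 18 hours.
Dropping R→V doesn't change V's earliest start (6); another predecessor still binds.
After: Q→C→J = 6+8+4 = 18 → 18 hours.

18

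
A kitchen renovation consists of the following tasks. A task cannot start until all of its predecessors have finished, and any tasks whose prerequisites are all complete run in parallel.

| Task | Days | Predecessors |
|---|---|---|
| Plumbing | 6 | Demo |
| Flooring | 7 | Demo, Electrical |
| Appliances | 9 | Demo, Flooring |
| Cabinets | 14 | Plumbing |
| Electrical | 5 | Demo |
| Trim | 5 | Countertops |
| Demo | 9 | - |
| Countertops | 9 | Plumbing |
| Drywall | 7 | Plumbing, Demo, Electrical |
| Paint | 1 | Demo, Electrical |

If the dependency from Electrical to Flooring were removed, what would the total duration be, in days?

29

With the dependency in place, Demo→Electrical→Flooring→Appliances = 9+5+7+9 = 30 sets the finish at 30 days.
Without Electrical→Flooring, Flooring's earliest start moves from 14 to 9.
New critical path: Demo→Plumbing→Cabinets = 9+6+14 = 29 ⇒ 29 days.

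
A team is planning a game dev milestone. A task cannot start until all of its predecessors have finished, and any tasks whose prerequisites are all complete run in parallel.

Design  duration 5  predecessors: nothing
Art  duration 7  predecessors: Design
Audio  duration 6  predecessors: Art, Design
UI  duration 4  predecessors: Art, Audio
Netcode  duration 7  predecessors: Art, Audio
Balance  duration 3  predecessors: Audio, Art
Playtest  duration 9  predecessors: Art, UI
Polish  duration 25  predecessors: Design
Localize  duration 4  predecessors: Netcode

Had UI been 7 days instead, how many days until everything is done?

The binding path is Design→Art→Audio→UI→Playtest = 5+7+6+4+9 = 31; finish at 31 days.
UI lies on that path, so at 7 days the path becomes 34 days.
That remains the longest chain; total 34 days.

34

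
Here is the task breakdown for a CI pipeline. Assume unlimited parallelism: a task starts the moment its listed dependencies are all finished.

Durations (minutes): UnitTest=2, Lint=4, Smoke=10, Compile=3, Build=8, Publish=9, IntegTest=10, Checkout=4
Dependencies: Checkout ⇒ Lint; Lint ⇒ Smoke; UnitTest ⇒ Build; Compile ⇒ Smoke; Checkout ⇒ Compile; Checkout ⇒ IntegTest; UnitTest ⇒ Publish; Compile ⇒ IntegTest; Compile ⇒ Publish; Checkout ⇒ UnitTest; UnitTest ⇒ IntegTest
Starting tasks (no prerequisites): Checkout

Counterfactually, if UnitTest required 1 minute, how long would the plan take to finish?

18

The binding path is Checkout→Lint→Smoke = 4+4+10 = 18; finish at 18 minutes.
UnitTest is off the critical path — its longest chain is 16 minutes, giving 2 of slack.
That remains the longest chain; total 18 minutes.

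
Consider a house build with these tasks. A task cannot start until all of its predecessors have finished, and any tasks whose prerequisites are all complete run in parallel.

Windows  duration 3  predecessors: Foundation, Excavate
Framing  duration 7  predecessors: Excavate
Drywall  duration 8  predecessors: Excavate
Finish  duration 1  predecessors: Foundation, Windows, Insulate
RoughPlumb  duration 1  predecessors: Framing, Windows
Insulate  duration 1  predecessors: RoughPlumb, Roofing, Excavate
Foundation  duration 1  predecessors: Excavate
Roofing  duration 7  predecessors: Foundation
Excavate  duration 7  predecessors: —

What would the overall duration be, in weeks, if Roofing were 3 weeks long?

17

As given, the longest chain is Excavate→Foundation→Roofing→Insulate→Finish = 7+1+7+1+1 = 17, so the finish is 17 weeks.
Roofing lies on that path, so at 3 weeks the path becomes 13 weeks.
New critical path: Excavate→Framing→RoughPlumb→Insulate→Finish = 7+7+1+1+1 = 17 ⇒ 17 weeks.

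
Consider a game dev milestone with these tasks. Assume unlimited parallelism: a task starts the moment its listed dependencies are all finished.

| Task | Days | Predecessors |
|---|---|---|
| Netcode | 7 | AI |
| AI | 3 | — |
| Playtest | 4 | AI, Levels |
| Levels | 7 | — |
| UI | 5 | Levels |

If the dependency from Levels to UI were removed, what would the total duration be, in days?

With the dependency in place, Levels→UI = 7+5 = 12 sets the finish at 12 days.
Without Levels→UI, UI's earliest start moves from 7 to 0.
New critical path: Levels→Playtest = 7+4 = 11 ⇒ 11 days.

11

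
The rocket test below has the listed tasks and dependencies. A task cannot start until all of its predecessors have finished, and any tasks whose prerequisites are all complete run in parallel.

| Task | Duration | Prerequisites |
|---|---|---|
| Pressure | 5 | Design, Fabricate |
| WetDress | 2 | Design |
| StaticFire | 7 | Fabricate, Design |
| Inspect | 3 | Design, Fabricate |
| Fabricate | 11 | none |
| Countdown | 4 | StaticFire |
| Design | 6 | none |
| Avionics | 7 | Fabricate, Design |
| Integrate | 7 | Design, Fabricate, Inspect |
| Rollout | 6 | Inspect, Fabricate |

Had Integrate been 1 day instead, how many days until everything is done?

22

Critical path before the change: Fabricate→StaticFire→Countdown = 11+7+4 = 22 giving 22 days.
The longest path through Integrate is only 21 days, so Integrate has float 1.
That remains the longest chain; total 22 days.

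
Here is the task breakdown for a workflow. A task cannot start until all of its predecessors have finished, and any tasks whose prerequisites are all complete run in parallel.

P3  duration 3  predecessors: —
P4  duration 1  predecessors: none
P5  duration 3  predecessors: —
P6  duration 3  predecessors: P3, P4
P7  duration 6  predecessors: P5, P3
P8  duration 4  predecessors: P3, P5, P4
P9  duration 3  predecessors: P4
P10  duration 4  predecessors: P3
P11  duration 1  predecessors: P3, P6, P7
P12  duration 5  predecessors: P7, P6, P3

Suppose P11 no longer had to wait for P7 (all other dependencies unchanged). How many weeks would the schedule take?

Original critical path: P3→P7→P12 = 3+6+5 = 14 ⇒ 14 weeks.
Without P7→P11, P11's earliest start moves from 9 to 6.
New critical path: P3→P7→P12 = 3+6+5 = 14 ⇒ 14 weeks.

14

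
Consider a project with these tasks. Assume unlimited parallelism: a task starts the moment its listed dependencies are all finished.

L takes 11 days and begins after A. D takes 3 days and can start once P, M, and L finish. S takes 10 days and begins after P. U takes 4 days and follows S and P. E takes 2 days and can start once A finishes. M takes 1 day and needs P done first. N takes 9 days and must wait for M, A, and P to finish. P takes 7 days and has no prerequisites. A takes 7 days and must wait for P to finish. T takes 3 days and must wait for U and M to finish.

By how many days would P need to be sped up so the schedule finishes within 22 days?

Current finish: 28 days; target: 22.
P is on every critical path, so each day cut from P cuts the finish by one (this holds down to a finish of 22).
Need 28 − 22 = 6 days off P → P becomes 1 day, finish becomes 22.

6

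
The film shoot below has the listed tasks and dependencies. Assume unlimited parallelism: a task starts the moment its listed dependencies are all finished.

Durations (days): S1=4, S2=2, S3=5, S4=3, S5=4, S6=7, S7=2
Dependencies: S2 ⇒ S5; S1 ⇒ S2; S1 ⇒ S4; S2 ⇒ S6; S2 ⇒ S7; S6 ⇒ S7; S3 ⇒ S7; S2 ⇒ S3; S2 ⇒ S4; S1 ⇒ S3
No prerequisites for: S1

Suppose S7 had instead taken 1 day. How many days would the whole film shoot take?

14

Critical path before the change: S1→S2→S6→S7 = 4+2+7+2 = 15 giving 15 days.
S7 lies on that path, so at 1 day the path becomes 14 days.
No other chain overtakes it, so the finish is 14 days.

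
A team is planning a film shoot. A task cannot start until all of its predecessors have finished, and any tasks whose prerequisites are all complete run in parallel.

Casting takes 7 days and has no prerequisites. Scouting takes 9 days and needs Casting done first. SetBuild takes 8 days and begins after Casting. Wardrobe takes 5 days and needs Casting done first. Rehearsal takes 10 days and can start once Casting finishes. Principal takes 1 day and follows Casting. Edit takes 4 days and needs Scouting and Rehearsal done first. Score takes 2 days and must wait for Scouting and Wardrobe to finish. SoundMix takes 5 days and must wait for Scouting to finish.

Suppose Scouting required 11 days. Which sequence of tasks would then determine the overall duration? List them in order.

Casting, Scouting, SoundMix

Actual critical path: Casting→Scouting→SoundMix = 7+9+5 = 21 ⇒ 21 days.
Since Scouting is critical, the +2 change carries straight to that chain (now 23 days).
No other chain overtakes it, so the finish is 23 days.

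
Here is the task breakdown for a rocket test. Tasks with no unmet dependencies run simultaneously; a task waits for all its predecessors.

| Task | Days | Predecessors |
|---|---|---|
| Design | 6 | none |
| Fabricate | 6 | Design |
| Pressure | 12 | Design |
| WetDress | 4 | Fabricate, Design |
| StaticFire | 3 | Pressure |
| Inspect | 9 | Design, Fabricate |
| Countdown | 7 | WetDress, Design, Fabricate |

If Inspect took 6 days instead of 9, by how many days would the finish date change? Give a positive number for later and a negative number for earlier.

0

As given, the longest chain is Design→Fabricate→WetDress→Countdown = 6+6+4+7 = 23, so the finish is 23 days.
The longest path through Inspect is only 21 days, so Inspect has float 2.
That remains the longest chain; total 23 days.
Change in finish: 23 − 23 = +0 days.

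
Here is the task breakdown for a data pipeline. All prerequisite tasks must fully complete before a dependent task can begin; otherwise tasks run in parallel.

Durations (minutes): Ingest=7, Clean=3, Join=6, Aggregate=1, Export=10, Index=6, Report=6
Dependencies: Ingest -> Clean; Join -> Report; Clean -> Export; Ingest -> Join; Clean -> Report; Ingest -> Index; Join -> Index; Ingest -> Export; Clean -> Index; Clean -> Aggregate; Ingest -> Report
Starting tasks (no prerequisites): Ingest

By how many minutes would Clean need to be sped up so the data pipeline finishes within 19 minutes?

1

Current finish: 20 minutes; target: 19.
Clean is on every critical path, so each minute cut from Clean cuts the finish by one (this holds down to a finish of 19).
Need 20 − 19 = 1 minute off Clean → Clean becomes 2 minutes, finish becomes 19.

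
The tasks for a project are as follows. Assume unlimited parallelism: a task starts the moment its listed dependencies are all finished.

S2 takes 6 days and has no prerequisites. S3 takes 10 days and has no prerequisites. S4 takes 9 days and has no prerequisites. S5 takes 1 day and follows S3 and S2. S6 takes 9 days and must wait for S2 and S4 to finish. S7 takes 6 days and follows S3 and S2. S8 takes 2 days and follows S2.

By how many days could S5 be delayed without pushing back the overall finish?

7

S4→S6 = 9+9 = 18 sets the makespan at 18 days.
S5 finishes as early as 11 and must finish by 18.
Float = 18 − 11 = 7.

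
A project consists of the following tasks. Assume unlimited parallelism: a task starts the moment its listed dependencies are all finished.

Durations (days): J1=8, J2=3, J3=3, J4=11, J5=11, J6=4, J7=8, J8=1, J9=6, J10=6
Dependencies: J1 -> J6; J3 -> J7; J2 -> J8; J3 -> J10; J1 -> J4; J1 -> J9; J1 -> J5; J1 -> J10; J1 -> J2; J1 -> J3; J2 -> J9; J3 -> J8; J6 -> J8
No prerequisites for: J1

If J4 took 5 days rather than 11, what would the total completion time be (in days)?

19

The binding path is J1→J4 = 8+11 = 19; finish at 19 days.
Since J4 is critical, the -6 change carries straight to that chain (now 13 days).
Now J1→J3→J7 = 8+3+8 = 19 is longest, so the finish becomes 19 days.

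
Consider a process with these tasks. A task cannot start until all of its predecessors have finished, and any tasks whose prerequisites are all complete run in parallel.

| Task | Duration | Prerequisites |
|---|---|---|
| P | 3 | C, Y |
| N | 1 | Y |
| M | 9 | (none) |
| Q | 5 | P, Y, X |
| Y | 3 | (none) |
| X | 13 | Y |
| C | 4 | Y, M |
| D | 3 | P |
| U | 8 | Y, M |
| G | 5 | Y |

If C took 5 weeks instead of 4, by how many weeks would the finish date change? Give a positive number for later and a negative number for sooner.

Critical path before the change: M→C→P→Q = 9+4+3+5 = 21 giving 21 weeks.
Since C is critical, the +1 change carries straight to that chain (now 22 weeks).
The critical path is still M→C→P→Q; finish is now 22 weeks.
Change in finish: 22 − 21 = +1 weeks.

1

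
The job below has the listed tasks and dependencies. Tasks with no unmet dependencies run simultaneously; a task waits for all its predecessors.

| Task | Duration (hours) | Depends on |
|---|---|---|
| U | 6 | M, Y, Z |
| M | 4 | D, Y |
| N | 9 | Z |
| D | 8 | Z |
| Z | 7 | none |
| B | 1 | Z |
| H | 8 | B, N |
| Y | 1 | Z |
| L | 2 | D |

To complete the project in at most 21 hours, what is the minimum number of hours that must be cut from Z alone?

Current finish: 25 hours; target: 21.
Z is on every critical path, so each hour cut from Z cuts the finish by one (this holds down to a finish of 19).
Need 25 − 21 = 4 hours off Z → Z becomes 3 hours, finish becomes 21.

4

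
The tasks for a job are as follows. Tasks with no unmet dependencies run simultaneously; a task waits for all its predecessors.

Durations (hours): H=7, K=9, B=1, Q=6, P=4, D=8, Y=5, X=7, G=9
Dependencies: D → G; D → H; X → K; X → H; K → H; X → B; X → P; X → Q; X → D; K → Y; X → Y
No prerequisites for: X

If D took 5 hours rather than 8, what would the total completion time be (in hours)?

Critical path before the change: X→D→G = 7+8+9 = 24 giving 24 hours.
D is on the critical path; changing it to 5 makes that path 21 hours.
New critical path: X→K→H = 7+9+7 = 23 ⇒ 23 hours.

23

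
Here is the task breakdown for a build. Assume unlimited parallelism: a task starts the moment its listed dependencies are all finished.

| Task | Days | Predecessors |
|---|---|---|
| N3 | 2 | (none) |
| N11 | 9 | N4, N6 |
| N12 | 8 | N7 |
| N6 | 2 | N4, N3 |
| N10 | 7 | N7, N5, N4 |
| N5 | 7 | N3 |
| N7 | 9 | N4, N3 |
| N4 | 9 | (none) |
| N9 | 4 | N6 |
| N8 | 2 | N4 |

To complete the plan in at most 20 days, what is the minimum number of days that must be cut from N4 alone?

Current finish: 26 days; target: 20.
N4 is on every critical path, so each day cut from N4 cuts the finish by one (this holds down to a finish of 19).
Need 26 − 20 = 6 days off N4 → N4 becomes 3 days, finish becomes 20.

6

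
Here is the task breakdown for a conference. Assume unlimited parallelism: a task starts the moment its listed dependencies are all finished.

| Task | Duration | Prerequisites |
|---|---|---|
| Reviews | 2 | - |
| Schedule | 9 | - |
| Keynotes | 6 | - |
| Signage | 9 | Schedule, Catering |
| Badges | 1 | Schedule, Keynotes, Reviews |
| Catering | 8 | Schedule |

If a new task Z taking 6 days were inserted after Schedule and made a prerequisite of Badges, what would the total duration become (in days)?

Originally the schedule takes 26 days.
With Z inserted, Badges now waits for max(Schedule, Keynotes, Reviews, Z).
New critical path: Schedule→Catering→Signage = 9+8+9 = 26 ⇒ 26 days.

26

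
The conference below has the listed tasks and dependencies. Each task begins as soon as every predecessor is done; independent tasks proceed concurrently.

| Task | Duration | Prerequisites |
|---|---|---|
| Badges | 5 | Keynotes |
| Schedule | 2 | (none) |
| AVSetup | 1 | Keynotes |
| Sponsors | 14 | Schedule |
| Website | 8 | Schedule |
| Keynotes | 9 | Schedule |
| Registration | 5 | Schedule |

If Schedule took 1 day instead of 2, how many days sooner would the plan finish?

Actual critical path: Schedule→Keynotes→Badges = 2+9+5 = 16 ⇒ 16 days.
Schedule lies on that path, so at 1 day the path becomes 15 days.
The critical path is still Schedule→Keynotes→Badges; finish is now 15 days.
Change in finish: 15 − 16 = -1 days.

1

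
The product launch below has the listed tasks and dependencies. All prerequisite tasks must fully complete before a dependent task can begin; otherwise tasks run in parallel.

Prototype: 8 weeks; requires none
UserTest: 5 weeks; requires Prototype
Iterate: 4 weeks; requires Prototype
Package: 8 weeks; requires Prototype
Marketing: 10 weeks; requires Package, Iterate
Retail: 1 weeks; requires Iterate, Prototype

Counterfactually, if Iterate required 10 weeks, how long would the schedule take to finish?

Actual critical path: Prototype→Package→Marketing = 8+8+10 = 26 ⇒ 26 weeks.
Iterate is off the critical path — its longest chain is 22 weeks, giving 4 of slack.
New critical path: Prototype→Iterate→Marketing = 8+10+10 = 28 ⇒ 28 weeks.

28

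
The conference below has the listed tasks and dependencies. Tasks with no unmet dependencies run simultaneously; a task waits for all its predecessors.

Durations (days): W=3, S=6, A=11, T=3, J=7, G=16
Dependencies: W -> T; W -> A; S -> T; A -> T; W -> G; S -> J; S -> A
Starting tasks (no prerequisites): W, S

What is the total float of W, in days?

1

Critical path: S→A→T = 6+11+3 = 20, so the finish is 20 days.
W finishes as early as 3 and must finish by 4.
Float = 20 − 19 = 1.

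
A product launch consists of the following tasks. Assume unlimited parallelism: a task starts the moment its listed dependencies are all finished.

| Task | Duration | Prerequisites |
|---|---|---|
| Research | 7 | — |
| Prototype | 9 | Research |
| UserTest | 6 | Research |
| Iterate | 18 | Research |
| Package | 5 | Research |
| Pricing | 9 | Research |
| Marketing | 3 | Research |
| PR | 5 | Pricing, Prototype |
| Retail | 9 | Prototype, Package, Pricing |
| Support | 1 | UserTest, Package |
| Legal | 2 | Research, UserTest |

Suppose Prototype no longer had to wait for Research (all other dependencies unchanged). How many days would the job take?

25

With the dependency in place, Research→Prototype→Retail = 7+9+9 = 25 sets the finish at 25 days.
Without Research→Prototype, Prototype's earliest start moves from 7 to 0.
New critical path: Research→Iterate = 7+18 = 25 ⇒ 25 days.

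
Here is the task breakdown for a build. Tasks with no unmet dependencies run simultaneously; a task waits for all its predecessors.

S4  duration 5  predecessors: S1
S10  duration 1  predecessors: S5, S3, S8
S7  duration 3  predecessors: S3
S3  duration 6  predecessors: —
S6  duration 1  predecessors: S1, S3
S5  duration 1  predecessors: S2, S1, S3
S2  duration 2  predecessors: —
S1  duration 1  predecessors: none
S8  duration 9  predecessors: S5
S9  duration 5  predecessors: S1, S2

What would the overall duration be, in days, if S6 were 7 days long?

As given, the longest chain is S3→S5→S8→S10 = 6+1+9+1 = 17, so the finish is 17 days.
S6 has 10 days of float (longest path through it is 7).
No other chain overtakes it, so the finish is 17 days.

17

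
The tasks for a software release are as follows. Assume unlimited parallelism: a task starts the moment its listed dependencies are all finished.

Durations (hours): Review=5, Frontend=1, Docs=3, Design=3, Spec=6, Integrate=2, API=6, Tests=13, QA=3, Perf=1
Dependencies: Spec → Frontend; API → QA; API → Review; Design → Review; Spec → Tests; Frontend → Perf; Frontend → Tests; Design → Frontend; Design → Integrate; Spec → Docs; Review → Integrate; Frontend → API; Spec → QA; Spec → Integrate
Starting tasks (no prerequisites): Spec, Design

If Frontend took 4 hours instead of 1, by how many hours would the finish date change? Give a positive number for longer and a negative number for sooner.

The binding path is Spec→Frontend→API→Review→Integrate = 6+1+6+5+2 = 20; finish at 20 hours.
Since Frontend is critical, the +3 change carries straight to that chain (now 23 hours).
No other chain overtakes it, so the finish is 23 hours.
Change in finish: 23 − 20 = +3 hours.

3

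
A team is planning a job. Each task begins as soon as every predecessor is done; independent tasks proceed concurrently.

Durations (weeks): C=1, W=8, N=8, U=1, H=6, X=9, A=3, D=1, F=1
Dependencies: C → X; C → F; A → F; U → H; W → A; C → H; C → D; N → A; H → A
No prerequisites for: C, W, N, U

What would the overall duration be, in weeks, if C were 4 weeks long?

14

Actual critical path: W→A→F = 8+3+1 = 12 ⇒ 12 weeks.
C is off the critical path — its longest chain is 11 weeks, giving 1 of slack.
Now C→H→A→F = 4+6+3+1 = 14 is longest, so the finish becomes 14 weeks.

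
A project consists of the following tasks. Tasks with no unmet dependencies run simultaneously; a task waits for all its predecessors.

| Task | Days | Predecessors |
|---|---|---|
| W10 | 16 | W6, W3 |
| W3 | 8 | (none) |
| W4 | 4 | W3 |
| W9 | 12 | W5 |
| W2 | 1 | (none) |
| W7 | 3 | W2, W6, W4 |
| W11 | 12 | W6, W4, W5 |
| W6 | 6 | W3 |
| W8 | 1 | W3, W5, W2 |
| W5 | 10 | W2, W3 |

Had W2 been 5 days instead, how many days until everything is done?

30

Baseline: W3→W5→W9 = 8+10+12 = 30 → 30 days.
W2 is off the critical path — its longest chain is 23 days, giving 7 of slack.
That remains the longest chain; total 30 days.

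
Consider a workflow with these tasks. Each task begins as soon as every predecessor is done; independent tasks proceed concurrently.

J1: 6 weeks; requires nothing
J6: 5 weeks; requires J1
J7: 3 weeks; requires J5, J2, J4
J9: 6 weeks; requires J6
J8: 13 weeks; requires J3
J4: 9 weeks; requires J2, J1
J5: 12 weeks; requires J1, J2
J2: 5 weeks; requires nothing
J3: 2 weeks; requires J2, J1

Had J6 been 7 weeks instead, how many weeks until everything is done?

21

Baseline: J1→J3→J8 = 6+2+13 = 21 → 21 weeks.
J6 is off the critical path — its longest chain is 17 weeks, giving 4 of slack.
That remains the longest chain; total 21 weeks.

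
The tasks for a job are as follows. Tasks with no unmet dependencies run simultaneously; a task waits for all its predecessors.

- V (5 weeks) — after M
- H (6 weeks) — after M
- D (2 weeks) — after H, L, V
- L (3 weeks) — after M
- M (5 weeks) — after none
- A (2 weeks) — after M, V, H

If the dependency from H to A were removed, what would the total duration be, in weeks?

With the dependency in place, M→H→A = 5+6+2 = 13 sets the finish at 13 weeks.
Without H→A, A's earliest start moves from 11 to 10.
The longest chain is now M→H→D = 5+6+2 = 13, so the project takes 13 weeks.

13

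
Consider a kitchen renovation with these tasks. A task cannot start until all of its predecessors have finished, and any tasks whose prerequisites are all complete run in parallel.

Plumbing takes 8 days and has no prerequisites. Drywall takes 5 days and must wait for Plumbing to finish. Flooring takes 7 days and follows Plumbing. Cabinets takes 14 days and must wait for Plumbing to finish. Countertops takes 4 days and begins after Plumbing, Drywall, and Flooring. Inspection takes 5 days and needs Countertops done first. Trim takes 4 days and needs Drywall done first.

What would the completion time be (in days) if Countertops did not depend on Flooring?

Before: longest chain Plumbing→Flooring→Countertops→Inspection = 8+7+4+5 = 24, finish 24.
Without Flooring→Countertops, Countertops's earliest start moves from 15 to 13.
New critical path: Plumbing→Drywall→Countertops→Inspection = 8+5+4+5 = 22 ⇒ 22 days.

22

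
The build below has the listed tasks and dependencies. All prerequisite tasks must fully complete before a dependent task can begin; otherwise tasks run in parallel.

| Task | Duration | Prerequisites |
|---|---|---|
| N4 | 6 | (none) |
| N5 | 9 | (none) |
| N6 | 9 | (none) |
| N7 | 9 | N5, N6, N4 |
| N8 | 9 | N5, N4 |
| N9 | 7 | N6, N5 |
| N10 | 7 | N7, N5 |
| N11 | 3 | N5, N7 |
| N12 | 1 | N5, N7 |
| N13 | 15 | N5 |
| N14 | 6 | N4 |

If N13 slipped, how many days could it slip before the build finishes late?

1

The longest chain is N5→N7→N10 = 9+9+7 = 25; overall finish 25 days.
Longest path through N13: 24 days (earliest finish 24, latest finish 25).
Float = 25 − 24 = 1.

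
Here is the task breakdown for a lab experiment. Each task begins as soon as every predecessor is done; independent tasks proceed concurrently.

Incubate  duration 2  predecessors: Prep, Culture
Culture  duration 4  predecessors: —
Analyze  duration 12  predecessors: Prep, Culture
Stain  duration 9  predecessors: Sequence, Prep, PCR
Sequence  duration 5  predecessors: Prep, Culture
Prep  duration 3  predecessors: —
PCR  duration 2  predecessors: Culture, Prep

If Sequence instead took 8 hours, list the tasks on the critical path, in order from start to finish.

Culture, Sequence, Stain

As given, the longest chain is Culture→Sequence→Stain = 4+5+9 = 18, so the finish is 18 hours.
Since Sequence is critical, the +3 change carries straight to that chain (now 21 hours).
No other chain overtakes it, so the finish is 21 hours.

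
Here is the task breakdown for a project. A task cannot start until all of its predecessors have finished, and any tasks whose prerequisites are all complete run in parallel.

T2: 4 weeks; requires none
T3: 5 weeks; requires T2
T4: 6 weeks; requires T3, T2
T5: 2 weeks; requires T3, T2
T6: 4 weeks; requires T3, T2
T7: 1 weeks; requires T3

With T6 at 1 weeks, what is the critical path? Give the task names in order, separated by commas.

T2, T3, T4

Critical path before the change: T2→T3→T4 = 4+5+6 = 15 giving 15 weeks.
T6 has 2 weeks of float (longest path through it is 13).
No other chain overtakes it, so the finish is 15 weeks.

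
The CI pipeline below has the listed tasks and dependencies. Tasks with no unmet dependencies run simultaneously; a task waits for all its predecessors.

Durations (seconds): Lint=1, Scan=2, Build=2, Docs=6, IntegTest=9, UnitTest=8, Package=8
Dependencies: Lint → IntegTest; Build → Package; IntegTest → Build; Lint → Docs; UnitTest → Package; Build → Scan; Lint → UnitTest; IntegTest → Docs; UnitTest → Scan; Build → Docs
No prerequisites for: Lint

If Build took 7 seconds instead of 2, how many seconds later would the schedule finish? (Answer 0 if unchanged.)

Actual critical path: Lint→IntegTest→Build→Package = 1+9+2+8 = 20 ⇒ 20 seconds.
Since Build is critical, the +5 change carries straight to that chain (now 25 seconds).
That remains the longest chain; total 25 seconds.
Change in finish: 25 − 20 = +5 seconds.

5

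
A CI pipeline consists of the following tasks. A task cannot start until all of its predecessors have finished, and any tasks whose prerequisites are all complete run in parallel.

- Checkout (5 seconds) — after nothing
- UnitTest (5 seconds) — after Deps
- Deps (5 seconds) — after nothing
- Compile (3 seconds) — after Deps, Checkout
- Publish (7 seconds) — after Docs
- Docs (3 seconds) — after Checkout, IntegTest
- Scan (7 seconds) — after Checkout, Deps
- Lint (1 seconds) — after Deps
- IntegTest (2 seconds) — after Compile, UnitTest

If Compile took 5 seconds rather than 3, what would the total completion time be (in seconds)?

Critical path before the change: Deps→UnitTest→IntegTest→Docs→Publish = 5+5+2+3+7 = 22 giving 22 seconds.
Compile is off the critical path — its longest chain is 20 seconds, giving 2 of slack.
New critical path: Checkout→Compile→IntegTest→Docs→Publish = 5+5+2+3+7 = 22 ⇒ 22 seconds.

22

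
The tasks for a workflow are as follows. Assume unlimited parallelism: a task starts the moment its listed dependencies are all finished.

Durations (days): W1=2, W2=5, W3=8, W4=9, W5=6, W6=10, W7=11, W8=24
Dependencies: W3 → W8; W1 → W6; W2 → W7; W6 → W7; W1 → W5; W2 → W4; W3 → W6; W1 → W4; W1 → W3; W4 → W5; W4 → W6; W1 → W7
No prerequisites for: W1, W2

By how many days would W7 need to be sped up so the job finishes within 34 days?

Current finish: 35 days; target: 34.
W7 is on every critical path, so each day cut from W7 cuts the finish by one (this holds down to a finish of 34).
Need 35 − 34 = 1 day off W7 → W7 becomes 10 days, finish becomes 34.

1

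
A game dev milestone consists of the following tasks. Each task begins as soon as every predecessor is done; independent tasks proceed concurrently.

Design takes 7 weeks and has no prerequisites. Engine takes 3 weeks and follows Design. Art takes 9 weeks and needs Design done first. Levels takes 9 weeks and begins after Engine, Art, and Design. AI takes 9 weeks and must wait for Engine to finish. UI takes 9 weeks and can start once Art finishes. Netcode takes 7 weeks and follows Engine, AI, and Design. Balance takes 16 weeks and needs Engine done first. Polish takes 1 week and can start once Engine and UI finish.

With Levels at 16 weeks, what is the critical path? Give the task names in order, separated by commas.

Actual critical path: Design→Engine→AI→Netcode = 7+3+9+7 = 26 ⇒ 26 weeks.
The longest path through Levels is only 25 weeks, so Levels has float 1.
Now Design→Art→Levels = 7+9+16 = 32 is longest, so the finish becomes 32 weeks.

Design, Art, Levels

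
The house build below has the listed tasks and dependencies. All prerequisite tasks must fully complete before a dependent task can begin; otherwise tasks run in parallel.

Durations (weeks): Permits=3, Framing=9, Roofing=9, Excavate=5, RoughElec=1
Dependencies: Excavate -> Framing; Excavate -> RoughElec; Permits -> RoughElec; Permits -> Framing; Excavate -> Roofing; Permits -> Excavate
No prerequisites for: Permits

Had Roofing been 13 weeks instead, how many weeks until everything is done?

Baseline: Permits→Excavate→Roofing = 3+5+9 = 17 → 17 weeks.
Roofing lies on that path, so at 13 weeks the path becomes 21 weeks.
No other chain overtakes it, so the finish is 21 weeks.

21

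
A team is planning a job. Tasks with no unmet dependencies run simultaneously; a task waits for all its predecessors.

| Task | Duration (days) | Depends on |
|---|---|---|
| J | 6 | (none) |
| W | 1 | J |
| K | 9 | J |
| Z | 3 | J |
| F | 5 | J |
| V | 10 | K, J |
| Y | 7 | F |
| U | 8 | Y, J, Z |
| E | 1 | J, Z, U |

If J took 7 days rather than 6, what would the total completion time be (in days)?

Critical path before the change: J→F→Y→U→E = 6+5+7+8+1 = 27 giving 27 days.
Since J is critical, the +1 change carries straight to that chain (now 28 days).
The critical path is still J→F→Y→U→E; finish is now 28 days.

28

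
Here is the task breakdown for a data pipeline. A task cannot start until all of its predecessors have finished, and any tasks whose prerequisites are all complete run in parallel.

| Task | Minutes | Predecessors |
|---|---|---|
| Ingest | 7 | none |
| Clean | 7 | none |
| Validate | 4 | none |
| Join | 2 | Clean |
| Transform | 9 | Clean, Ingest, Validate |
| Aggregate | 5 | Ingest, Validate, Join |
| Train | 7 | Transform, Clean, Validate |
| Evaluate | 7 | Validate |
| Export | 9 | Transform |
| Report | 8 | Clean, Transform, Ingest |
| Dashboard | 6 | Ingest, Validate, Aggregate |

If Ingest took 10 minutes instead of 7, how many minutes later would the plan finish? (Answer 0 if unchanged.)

The binding path is Ingest→Transform→Export = 7+9+9 = 25; finish at 25 minutes.
Since Ingest is critical, the +3 change carries straight to that chain (now 28 minutes).
No other chain overtakes it, so the finish is 28 minutes.
Change in finish: 28 − 25 = +3 minutes.

3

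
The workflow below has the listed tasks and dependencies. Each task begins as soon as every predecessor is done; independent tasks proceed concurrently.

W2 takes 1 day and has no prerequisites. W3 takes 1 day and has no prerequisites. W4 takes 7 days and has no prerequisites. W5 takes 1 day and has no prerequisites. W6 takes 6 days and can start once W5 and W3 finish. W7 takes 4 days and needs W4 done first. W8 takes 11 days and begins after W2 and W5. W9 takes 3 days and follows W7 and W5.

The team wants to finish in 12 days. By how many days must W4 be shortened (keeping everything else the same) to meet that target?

2

Current finish: 14 days; target: 12.
W4 is on every critical path, so each day cut from W4 cuts the finish by one (this holds down to a finish of 12).
Need 14 − 12 = 2 days off W4 → W4 becomes 5 days, finish becomes 12.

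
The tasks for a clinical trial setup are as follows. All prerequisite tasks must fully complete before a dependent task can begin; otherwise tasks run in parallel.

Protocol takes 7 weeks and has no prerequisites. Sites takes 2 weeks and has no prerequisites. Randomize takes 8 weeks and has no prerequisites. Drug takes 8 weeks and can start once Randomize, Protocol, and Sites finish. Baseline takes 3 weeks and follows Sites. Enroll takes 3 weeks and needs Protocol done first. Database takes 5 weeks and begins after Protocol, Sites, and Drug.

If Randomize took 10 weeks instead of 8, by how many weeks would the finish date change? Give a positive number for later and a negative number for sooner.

As given, the longest chain is Randomize→Drug→Database = 8+8+5 = 21, so the finish is 21 weeks.
Since Randomize is critical, the +2 change carries straight to that chain (now 23 weeks).
The critical path is still Randomize→Drug→Database; finish is now 23 weeks.
Change in finish: 23 − 21 = +2 weeks.

2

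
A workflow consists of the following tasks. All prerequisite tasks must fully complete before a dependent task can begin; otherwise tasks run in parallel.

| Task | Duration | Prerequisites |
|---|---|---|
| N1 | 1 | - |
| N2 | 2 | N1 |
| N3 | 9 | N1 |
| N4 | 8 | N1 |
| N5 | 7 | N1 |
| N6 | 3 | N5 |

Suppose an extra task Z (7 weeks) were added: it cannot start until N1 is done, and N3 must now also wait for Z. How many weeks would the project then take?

17

Originally the project takes 11 weeks.
With Z inserted, N3 now waits for max(N1, Z).
New critical path: N1→Z→N3 = 1+7+9 = 17 ⇒ 17 weeks.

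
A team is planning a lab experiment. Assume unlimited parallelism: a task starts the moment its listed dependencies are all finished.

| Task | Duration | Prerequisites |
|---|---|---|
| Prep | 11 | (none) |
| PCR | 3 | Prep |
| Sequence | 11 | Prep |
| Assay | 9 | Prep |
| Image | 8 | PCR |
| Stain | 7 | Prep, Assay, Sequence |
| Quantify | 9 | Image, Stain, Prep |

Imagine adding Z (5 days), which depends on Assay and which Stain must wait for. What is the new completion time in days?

Originally the schedule takes 38 days.
With Z inserted, Stain now waits for max(Prep, Assay, Sequence, Z).
New critical path: Prep→Assay→Z→Stain→Quantify = 11+9+5+7+9 = 41 ⇒ 41 days.

41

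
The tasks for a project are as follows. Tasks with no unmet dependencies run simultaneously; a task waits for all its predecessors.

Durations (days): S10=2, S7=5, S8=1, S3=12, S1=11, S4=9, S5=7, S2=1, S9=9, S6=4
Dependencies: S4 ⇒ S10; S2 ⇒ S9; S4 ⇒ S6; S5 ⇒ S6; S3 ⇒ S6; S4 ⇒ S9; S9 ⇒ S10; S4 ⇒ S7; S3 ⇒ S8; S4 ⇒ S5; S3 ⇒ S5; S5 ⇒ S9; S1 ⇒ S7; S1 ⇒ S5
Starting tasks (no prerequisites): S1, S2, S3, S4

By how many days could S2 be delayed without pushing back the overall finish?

Critical path: S3→S5→S9→S10 = 12+7+9+2 = 30, so the finish is 30 days.
S2 finishes as early as 1 and must finish by 19.
So S2 can slip 19 − 1 = 18 days.

18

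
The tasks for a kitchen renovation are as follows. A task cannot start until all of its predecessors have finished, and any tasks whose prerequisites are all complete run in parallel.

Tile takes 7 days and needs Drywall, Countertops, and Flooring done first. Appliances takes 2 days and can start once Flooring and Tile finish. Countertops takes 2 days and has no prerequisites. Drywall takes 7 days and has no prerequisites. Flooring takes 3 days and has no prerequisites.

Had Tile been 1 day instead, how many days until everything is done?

10

Critical path before the change: Drywall→Tile→Appliances = 7+7+2 = 16 giving 16 days.
Tile is on the critical path; changing it to 1 makes that path 10 days.
The critical path is still Drywall→Tile→Appliances; finish is now 10 days.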